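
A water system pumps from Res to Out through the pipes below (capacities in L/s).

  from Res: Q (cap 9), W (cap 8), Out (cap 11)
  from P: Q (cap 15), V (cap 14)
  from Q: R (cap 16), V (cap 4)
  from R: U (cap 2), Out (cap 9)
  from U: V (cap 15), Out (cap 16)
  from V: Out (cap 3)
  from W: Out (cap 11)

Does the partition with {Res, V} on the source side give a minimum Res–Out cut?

No — its capacity is 31, but the minimum cut has capacity 28.

Given cut capacity: 9 + 8 + 11 + 3 = 31.
Augment Res→Out: bottleneck 11, flow now 11.
Augment Res→W→Out: bottleneck 8, flow now 19.
Augment Res→Q→R→Out: bottleneck 9, flow now 28.
No augmenting path remains; maximum flow = 28.
In the residual graph, reachable from Res: {Res}.
Min-cut edges: Res→Q (9), Res→W (8), Res→Out (11); capacity 9 + 8 + 11 = 28.
Cut capacity 31 exceeds the max flow 28, so it is not minimum.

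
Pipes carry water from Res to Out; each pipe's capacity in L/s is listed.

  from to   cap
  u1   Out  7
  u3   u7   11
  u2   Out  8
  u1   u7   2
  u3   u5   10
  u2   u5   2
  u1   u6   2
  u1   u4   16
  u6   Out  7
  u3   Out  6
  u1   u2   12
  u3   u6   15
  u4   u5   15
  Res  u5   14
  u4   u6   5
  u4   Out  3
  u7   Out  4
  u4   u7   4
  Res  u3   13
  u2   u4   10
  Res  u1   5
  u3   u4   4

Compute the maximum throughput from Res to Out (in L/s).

18

Augment Res→u1→Out: bottleneck 5, flow now 5.
Augment Res→u3→Out: bottleneck 6, flow now 11.
Augment Res→u3→u4→Out: bottleneck 3, flow now 14.
Augment Res→u3→u6→Out: bottleneck 4, flow now 18.
No augmenting path remains; maximum flow = 18.
In the residual graph, reachable from Res: {Res, u5}.
Min-cut edges: Res→u1 (5), Res→u3 (13); capacity 5 + 13 = 18.
This cut is saturated, so no flow can exceed 18.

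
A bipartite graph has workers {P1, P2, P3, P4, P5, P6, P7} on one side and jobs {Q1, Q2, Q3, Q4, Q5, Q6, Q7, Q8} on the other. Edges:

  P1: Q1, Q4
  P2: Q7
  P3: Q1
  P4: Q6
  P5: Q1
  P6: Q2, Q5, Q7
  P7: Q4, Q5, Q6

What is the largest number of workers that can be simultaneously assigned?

6

Unit-capacity flow: source→left, listed edges, right→sink; max matching = max flow.
Augmenting path P1→Q1 (+1); matched 1.
Augmenting path P2→Q7 (+1); matched 2.
Augmenting path P4→Q6 (+1); matched 3.
Augmenting path P6→Q2 (+1); matched 4.
Augmenting path P7→Q4 (+1); matched 5.
Augmenting path P3→Q1→P1→Q4→P7→Q5 (+1); matched 6.
No augmenting path remains; maximum matching = 6.
König certificate: {P1, P2, P4, P6, P7, Q1} is a vertex cover of size 6 (every listed pair touches it), so no matching can be larger.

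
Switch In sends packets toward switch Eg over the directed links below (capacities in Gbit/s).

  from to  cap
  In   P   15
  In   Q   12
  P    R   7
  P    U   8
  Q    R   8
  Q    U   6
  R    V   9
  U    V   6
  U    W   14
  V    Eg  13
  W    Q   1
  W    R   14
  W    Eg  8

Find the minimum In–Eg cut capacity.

21

Augment In→P→R→V→Eg: bottleneck 7, flow now 7.
Augment In→P→U→V→Eg: bottleneck 6, flow now 13.
Augment In→P→U→W→Eg: bottleneck 2, flow now 15.
Augment In→Q→U→W→Eg: bottleneck 6, flow now 21.
No augmenting path remains; maximum flow = 21.
By max-flow min-cut, the minimum cut capacity equals the max flow.
In the residual graph, reachable from In: {In, P, Q, R, U, V, W}.
Min-cut edges: V→Eg (13), W→Eg (8); capacity 13 + 8 = 21.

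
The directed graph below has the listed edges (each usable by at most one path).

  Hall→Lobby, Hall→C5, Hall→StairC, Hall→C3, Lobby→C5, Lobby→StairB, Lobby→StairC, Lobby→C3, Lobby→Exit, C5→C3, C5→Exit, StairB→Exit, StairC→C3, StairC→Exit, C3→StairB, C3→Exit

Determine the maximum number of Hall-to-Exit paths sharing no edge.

Assign every edge capacity 1; by Menger, the answer equals the max flow.
Path Hall→Lobby→Exit (+1); total 1.
Path Hall→C5→Exit (+1); total 2.
Path Hall→StairC→Exit (+1); total 3.
Path Hall→C3→Exit (+1); total 4.
No residual Hall→Exit path; max flow = 4.
Certifying cut of size 4: {Hall→C3, Hall→C5, Hall→Lobby, Hall→StairC}.

4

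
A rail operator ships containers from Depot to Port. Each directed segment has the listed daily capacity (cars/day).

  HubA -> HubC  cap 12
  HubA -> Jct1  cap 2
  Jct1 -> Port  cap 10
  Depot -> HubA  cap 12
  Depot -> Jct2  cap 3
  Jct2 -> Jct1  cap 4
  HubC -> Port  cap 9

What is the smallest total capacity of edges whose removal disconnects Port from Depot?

14

Augment Depot→HubA→HubC→Port: bottleneck 9, flow now 9.
Augment Depot→HubA→Jct1→Port: bottleneck 2, flow now 11.
Augment Depot→Jct2→Jct1→Port: bottleneck 3, flow now 14.
No augmenting path remains; maximum flow = 14.
By max-flow min-cut, the minimum cut capacity equals the max flow.
In the residual graph, reachable from Depot: {Depot, HubA, HubC}.
Min-cut edges: Depot→Jct2 (3), HubA→Jct1 (2), HubC→Port (9); capacity 3 + 2 + 9 = 14.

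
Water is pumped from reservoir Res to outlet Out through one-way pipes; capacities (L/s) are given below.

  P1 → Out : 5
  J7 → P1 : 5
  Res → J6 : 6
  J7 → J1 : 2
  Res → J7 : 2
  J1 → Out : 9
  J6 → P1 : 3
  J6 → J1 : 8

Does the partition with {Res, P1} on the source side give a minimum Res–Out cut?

Given cut capacity: 6 + 2 + 5 = 13.
Augment Res→J6→P1→Out: bottleneck 3, flow now 3.
Augment Res→J6→J1→Out: bottleneck 3, flow now 6.
Augment Res→J7→P1→Out: bottleneck 2, flow now 8.
No augmenting path remains; maximum flow = 8.
In the residual graph, reachable from Res: {Res}.
Min-cut edges: Res→J6 (6), Res→J7 (2); capacity 6 + 2 = 8.
Cut capacity 13 exceeds the max flow 8, so it is not minimum.

No — its capacity is 13, but the minimum cut has capacity 8.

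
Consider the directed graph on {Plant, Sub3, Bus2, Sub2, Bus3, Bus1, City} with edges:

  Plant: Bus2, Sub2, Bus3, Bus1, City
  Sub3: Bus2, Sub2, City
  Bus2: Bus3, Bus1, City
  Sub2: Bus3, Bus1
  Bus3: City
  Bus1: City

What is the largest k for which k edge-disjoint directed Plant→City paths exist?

Assign every edge capacity 1; by Menger, the answer equals the max flow.
Path Plant→City (+1); total 1.
Path Plant→Bus2→City (+1); total 2.
Path Plant→Bus3→City (+1); total 3.
Path Plant→Bus1→City (+1); total 4.
No residual Plant→City path; max flow = 4.
Certifying cut of size 4: {Bus1→City, Bus3→City, Plant→Bus2, Plant→City}.

4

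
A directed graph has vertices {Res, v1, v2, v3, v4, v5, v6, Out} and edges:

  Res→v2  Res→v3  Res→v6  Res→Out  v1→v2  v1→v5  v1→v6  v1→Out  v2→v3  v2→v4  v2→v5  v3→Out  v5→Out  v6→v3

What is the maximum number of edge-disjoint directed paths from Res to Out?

Assign every edge capacity 1; by Menger, the answer equals the max flow.
Path Res→Out (+1); total 1.
Path Res→v3→Out (+1); total 2.
Path Res→v2→v5→Out (+1); total 3.
No residual Res→Out path; max flow = 3.
Certifying cut of size 3: {Res→Out, Res→v2, v3→Out}.

3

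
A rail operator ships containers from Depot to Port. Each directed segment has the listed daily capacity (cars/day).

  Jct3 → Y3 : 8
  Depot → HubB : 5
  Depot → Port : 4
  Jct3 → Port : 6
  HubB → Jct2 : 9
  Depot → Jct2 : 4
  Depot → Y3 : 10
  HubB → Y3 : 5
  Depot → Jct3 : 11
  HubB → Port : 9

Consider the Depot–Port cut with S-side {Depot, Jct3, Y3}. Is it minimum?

Given cut capacity: 5 + 4 + 4 + 6 = 19.
Augment Depot→Port: bottleneck 4, flow now 4.
Augment Depot→Jct3→Port: bottleneck 6, flow now 10.
Augment Depot→HubB→Port: bottleneck 5, flow now 15.
No augmenting path remains; maximum flow = 15.
In the residual graph, reachable from Depot: {Depot, Jct3, Jct2, Y3}.
Min-cut edges: Depot→HubB (5), Depot→Port (4), Jct3→Port (6); capacity 5 + 4 + 6 = 15.
Cut capacity 19 exceeds the max flow 15, so it is not minimum.

No — its capacity is 19, but the minimum cut has capacity 15.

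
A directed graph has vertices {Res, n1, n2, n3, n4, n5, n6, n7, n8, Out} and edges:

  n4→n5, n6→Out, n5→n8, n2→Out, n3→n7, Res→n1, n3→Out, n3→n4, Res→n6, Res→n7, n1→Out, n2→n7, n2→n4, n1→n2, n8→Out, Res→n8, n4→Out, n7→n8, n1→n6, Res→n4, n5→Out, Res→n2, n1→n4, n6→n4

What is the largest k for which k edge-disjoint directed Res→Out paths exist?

Assign every edge capacity 1; by Menger, the answer equals the max flow.
Path Res→n1→Out (+1); total 1.
Path Res→n2→Out (+1); total 2.
Path Res→n4→Out (+1); total 3.
Path Res→n6→Out (+1); total 4.
Path Res→n8→Out (+1); total 5.
No residual Res→Out path; max flow = 5.
Certifying cut of size 5: {Res→n1, Res→n2, Res→n4, Res→n6, n8→Out}.

5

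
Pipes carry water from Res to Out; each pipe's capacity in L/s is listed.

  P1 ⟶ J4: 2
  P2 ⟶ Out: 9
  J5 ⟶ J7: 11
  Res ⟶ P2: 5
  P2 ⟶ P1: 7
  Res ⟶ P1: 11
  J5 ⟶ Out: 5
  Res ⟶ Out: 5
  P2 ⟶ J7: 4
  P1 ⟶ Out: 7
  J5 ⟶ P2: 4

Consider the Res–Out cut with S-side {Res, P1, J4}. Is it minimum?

Yes — it is a minimum cut (capacity 17).

Given cut capacity: 5 + 5 + 7 = 17.
Augment Res→Out: bottleneck 5, flow now 5.
Augment Res→P2→Out: bottleneck 5, flow now 10.
Augment Res→P1→Out: bottleneck 7, flow now 17.
No augmenting path remains; maximum flow = 17.
Cut capacity 17 equals the max flow, so it is a minimum cut.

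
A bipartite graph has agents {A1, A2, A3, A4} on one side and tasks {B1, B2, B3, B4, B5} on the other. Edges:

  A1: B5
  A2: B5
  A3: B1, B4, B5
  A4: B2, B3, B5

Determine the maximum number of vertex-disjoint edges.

3

Unit-capacity flow: source→left, listed edges, right→sink; max matching = max flow.
Augmenting path A1→B5 (+1); matched 1.
Augmenting path A3→B1 (+1); matched 2.
Augmenting path A4→B2 (+1); matched 3.
No augmenting path remains; maximum matching = 3.
König certificate: {A3, A4, B5} is a vertex cover of size 3 (every listed pair touches it), so no matching can be larger.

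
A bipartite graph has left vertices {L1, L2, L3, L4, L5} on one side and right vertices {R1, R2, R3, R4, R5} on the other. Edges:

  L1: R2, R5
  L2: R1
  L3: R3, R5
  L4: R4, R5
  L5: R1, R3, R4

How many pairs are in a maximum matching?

5

Unit-capacity flow: source→left, listed edges, right→sink; max matching = max flow.
Augmenting path L1→R2 (+1); matched 1.
Augmenting path L2→R1 (+1); matched 2.
Augmenting path L3→R3 (+1); matched 3.
Augmenting path L4→R4 (+1); matched 4.
Augmenting path L5→R3→L3→R5 (+1); matched 5.
No augmenting path remains; maximum matching = 5.
König certificate: {L1, L2, L3, L4, L5} is a vertex cover of size 5 (every listed pair touches it), so no matching can be larger.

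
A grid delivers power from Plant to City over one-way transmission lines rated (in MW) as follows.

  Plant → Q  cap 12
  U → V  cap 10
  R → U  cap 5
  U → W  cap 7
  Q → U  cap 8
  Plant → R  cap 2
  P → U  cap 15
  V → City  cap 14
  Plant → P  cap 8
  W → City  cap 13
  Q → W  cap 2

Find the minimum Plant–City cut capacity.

Augment Plant→Q→W→City: bottleneck 2, flow now 2.
Augment Plant→P→U→V→City: bottleneck 8, flow now 10.
Augment Plant→Q→U→V→City: bottleneck 2, flow now 12.
Augment Plant→Q→U→W→City: bottleneck 6, flow now 18.
Augment Plant→R→U→W→City: bottleneck 1, flow now 19.
No augmenting path remains; maximum flow = 19.
By max-flow min-cut, the minimum cut capacity equals the max flow.
In the residual graph, reachable from Plant: {Plant, P, Q, R, U}.
Min-cut edges: Q→W (2), U→V (10), U→W (7); capacity 2 + 10 + 7 = 19.

19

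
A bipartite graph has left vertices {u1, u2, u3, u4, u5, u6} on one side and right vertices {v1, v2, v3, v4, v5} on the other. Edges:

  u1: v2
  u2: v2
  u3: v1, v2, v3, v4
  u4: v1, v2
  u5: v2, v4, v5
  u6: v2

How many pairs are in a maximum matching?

Unit-capacity flow: source→left, listed edges, right→sink; max matching = max flow.
Augmenting path u1→v2 (+1); matched 1.
Augmenting path u3→v1 (+1); matched 2.
Augmenting path u5→v4 (+1); matched 3.
Augmenting path u4→v1→u3→v3 (+1); matched 4.
No augmenting path remains; maximum matching = 4.
König certificate: {u3, u4, u5, v2} is a vertex cover of size 4 (every listed pair touches it), so no matching can be larger.

4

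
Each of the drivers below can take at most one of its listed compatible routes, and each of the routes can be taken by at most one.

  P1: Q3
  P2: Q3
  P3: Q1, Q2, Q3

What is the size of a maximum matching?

2

Unit-capacity flow: source→left, listed edges, right→sink; max matching = max flow.
Augmenting path P1→Q3 (+1); matched 1.
Augmenting path P3→Q1 (+1); matched 2.
No augmenting path remains; maximum matching = 2.
König certificate: {P3, Q3} is a vertex cover of size 2 (every listed pair touches it), so no matching can be larger.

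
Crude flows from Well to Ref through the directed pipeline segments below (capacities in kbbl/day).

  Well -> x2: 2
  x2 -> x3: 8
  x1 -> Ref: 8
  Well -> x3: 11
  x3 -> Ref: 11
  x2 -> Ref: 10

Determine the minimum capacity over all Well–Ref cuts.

Augment Well→x2→Ref: bottleneck 2, flow now 2.
Augment Well→x3→Ref: bottleneck 11, flow now 13.
No augmenting path remains; maximum flow = 13.
By max-flow min-cut, the minimum cut capacity equals the max flow.
In the residual graph, reachable from Well: {Well}.
Min-cut edges: Well→x2 (2), Well→x3 (11); capacity 2 + 11 = 13.

13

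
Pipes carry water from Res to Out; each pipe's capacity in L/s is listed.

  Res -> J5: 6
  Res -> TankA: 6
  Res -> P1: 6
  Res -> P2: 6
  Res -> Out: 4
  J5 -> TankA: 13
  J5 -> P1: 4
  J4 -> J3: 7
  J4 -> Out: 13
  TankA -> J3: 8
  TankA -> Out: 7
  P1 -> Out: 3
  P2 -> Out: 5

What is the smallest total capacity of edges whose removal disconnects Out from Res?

Augment Res→Out: bottleneck 4, flow now 4.
Augment Res→TankA→Out: bottleneck 6, flow now 10.
Augment Res→P1→Out: bottleneck 3, flow now 13.
Augment Res→P2→Out: bottleneck 5, flow now 18.
Augment Res→J5→TankA→Out: bottleneck 1, flow now 19.
No augmenting path remains; maximum flow = 19.
By max-flow min-cut, the minimum cut capacity equals the max flow.
In the residual graph, reachable from Res: {Res, J5, TankA, P1, J3, P2}.
Min-cut edges: Res→Out (4), TankA→Out (7), P1→Out (3), P2→Out (5); capacity 4 + 7 + 3 + 5 = 19.

19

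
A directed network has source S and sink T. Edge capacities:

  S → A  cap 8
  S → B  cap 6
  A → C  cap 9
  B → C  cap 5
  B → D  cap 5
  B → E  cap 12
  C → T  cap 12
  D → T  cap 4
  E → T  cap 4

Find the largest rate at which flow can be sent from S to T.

14

Augment S→A→C→T: bottleneck 8, flow now 8.
Augment S→B→C→T: bottleneck 4, flow now 12.
Augment S→B→D→T: bottleneck 2, flow now 14.
No augmenting path remains; maximum flow = 14.
In the residual graph, reachable from S: {S}.
Min-cut edges: S→A (8), S→B (6); capacity 8 + 6 = 14.
This cut is saturated, so no flow can exceed 14.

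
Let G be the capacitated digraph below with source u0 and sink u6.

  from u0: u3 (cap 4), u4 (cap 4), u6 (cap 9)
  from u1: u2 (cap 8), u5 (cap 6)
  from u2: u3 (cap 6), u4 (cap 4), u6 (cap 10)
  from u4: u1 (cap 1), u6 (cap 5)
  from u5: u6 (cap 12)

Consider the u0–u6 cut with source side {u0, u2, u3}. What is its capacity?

Edges leaving {u0, u2, u3}: u0→u4 (4), u0→u6 (9), u2→u4 (4), u2→u6 (10).
Cut capacity = 4 + 9 + 4 + 10 = 27.

27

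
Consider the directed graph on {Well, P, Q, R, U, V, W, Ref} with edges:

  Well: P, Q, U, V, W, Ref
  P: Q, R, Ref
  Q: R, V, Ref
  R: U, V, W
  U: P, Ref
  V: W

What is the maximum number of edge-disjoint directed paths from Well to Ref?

4

Assign every edge capacity 1; by Menger, the answer equals the max flow.
Path Well→Ref (+1); total 1.
Path Well→P→Ref (+1); total 2.
Path Well→Q→Ref (+1); total 3.
Path Well→U→Ref (+1); total 4.
No residual Well→Ref path; max flow = 4.
Certifying cut of size 4: {Well→P, Well→Q, Well→Ref, Well→U}.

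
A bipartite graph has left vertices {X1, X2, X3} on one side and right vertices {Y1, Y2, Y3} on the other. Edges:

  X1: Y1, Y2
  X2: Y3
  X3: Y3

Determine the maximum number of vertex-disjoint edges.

2

Unit-capacity flow: source→left, listed edges, right→sink; max matching = max flow.
Augmenting path X1→Y1 (+1); matched 1.
Augmenting path X2→Y3 (+1); matched 2.
No augmenting path remains; maximum matching = 2.
König certificate: {X1, Y3} is a vertex cover of size 2 (every listed pair touches it), so no matching can be larger.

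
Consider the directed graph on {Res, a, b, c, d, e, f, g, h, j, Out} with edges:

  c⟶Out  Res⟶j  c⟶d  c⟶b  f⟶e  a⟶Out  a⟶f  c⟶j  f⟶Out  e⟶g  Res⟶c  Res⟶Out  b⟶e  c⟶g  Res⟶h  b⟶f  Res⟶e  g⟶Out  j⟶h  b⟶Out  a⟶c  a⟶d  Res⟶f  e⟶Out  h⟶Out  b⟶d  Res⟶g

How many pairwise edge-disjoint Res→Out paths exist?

Assign every edge capacity 1; by Menger, the answer equals the max flow.
Path Res→Out (+1); total 1.
Path Res→c→Out (+1); total 2.
Path Res→e→Out (+1); total 3.
Path Res→f→Out (+1); total 4.
Path Res→g→Out (+1); total 5.
Path Res→h→Out (+1); total 6.
No residual Res→Out path; max flow = 6.
Certifying cut of size 6: {Res→Out, Res→c, Res→e, Res→f, Res→g, h→Out}.

6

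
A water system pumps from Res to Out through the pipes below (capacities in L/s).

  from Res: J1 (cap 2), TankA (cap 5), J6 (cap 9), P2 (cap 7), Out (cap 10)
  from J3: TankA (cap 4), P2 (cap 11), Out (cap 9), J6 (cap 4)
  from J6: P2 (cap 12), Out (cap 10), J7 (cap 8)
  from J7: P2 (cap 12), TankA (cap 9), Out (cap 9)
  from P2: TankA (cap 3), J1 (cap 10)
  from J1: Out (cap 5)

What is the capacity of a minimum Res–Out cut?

24

Augment Res→Out: bottleneck 10, flow now 10.
Augment Res→J6→Out: bottleneck 9, flow now 19.
Augment Res→J1→Out: bottleneck 2, flow now 21.
Augment Res→P2→J1→Out: bottleneck 3, flow now 24.
No augmenting path remains; maximum flow = 24.
By max-flow min-cut, the minimum cut capacity equals the max flow.
In the residual graph, reachable from Res: {Res, P2, J1, TankA}.
Min-cut edges: Res→J6 (9), Res→Out (10), J1→Out (5); capacity 9 + 10 + 5 = 24.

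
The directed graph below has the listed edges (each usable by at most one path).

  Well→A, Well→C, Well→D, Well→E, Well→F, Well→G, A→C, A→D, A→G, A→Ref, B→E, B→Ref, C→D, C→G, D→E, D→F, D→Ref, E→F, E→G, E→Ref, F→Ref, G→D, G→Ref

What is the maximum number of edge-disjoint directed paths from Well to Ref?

Assign every edge capacity 1; by Menger, the answer equals the max flow.
Path Well→A→Ref (+1); total 1.
Path Well→D→Ref (+1); total 2.
Path Well→E→Ref (+1); total 3.
Path Well→F→Ref (+1); total 4.
Path Well→G→Ref (+1); total 5.
No residual Well→Ref path; max flow = 5.
Certifying cut of size 5: {D→Ref, E→Ref, F→Ref, G→Ref, Well→A}.

5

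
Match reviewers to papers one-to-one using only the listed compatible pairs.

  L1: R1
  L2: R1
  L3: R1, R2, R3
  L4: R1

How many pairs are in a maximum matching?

2

Unit-capacity flow: source→left, listed edges, right→sink; max matching = max flow.
Augmenting path L1→R1 (+1); matched 1.
Augmenting path L3→R2 (+1); matched 2.
No augmenting path remains; maximum matching = 2.
König certificate: {L3, R1} is a vertex cover of size 2 (every listed pair touches it), so no matching can be larger.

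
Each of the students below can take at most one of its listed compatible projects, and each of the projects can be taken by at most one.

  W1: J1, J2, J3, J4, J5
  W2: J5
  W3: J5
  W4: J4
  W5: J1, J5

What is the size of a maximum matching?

Unit-capacity flow: source→left, listed edges, right→sink; max matching = max flow.
Augmenting path W1→J1 (+1); matched 1.
Augmenting path W2→J5 (+1); matched 2.
Augmenting path W4→J4 (+1); matched 3.
Augmenting path W5→J1→W1→J2 (+1); matched 4.
No augmenting path remains; maximum matching = 4.
König certificate: {W1, W4, W5, J5} is a vertex cover of size 4 (every listed pair touches it), so no matching can be larger.

4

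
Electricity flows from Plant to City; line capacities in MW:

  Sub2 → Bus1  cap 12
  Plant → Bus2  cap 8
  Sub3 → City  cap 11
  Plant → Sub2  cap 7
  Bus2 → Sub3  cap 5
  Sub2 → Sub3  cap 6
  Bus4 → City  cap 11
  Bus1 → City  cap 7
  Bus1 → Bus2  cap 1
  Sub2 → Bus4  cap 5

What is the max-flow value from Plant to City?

12

Augment Plant→Bus2→Sub3→City: bottleneck 5, flow now 5.
Augment Plant→Sub2→Sub3→City: bottleneck 6, flow now 11.
Augment Plant→Sub2→Bus4→City: bottleneck 1, flow now 12.
No augmenting path remains; maximum flow = 12.
In the residual graph, reachable from Plant: {Plant, Bus2}.
Min-cut edges: Plant→Sub2 (7), Bus2→Sub3 (5); capacity 7 + 5 = 12.
This cut is saturated, so no flow can exceed 12.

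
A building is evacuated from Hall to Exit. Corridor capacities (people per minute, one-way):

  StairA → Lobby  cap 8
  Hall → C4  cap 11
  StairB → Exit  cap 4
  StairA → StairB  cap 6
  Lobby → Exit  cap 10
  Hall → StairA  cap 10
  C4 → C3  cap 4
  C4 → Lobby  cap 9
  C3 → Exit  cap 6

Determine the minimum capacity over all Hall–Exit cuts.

18

Augment Hall→C4→C3→Exit: bottleneck 4, flow now 4.
Augment Hall→C4→Lobby→Exit: bottleneck 7, flow now 11.
Augment Hall→StairA→Lobby→Exit: bottleneck 3, flow now 14.
Augment Hall→StairA→StairB→Exit: bottleneck 4, flow now 18.
No augmenting path remains; maximum flow = 18.
By max-flow min-cut, the minimum cut capacity equals the max flow.
In the residual graph, reachable from Hall: {Hall, C4, StairA, Lobby, StairB}.
Min-cut edges: C4→C3 (4), Lobby→Exit (10), StairB→Exit (4); capacity 4 + 10 + 4 = 18.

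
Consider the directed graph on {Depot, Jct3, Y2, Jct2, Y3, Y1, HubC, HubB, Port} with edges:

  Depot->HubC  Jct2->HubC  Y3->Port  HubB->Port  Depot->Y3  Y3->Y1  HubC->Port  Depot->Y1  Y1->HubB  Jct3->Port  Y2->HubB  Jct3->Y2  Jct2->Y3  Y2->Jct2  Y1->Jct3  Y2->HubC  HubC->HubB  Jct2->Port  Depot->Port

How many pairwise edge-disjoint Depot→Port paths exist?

4

Assign every edge capacity 1; by Menger, the answer equals the max flow.
Path Depot→Port (+1); total 1.
Path Depot→Y3→Port (+1); total 2.
Path Depot→HubC→Port (+1); total 3.
Path Depot→Y1→Jct3→Port (+1); total 4.
No residual Depot→Port path; max flow = 4.
Certifying cut of size 4: {Depot→HubC, Depot→Port, Depot→Y1, Depot→Y3}.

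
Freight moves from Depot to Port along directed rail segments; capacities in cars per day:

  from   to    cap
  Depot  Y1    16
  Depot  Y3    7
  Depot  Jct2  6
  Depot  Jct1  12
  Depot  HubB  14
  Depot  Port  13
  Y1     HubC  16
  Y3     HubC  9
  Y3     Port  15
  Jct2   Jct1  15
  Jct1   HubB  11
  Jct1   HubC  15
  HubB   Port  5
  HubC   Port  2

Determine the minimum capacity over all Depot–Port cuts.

27

Augment Depot→Port: bottleneck 13, flow now 13.
Augment Depot→Y3→Port: bottleneck 7, flow now 20.
Augment Depot→HubB→Port: bottleneck 5, flow now 25.
Augment Depot→Y1→HubC→Port: bottleneck 2, flow now 27.
No augmenting path remains; maximum flow = 27.
By max-flow min-cut, the minimum cut capacity equals the max flow.
In the residual graph, reachable from Depot: {Depot, Y1, Jct2, Jct1, HubB, HubC}.
Min-cut edges: Depot→Y3 (7), Depot→Port (13), HubB→Port (5), HubC→Port (2); capacity 7 + 13 + 5 + 2 = 27.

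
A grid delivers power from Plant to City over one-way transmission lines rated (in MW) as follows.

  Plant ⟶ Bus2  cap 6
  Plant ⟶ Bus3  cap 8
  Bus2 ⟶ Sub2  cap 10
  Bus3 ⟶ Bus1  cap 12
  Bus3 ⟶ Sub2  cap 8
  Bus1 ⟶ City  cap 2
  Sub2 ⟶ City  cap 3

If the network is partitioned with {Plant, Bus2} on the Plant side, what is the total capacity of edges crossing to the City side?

Edges leaving {Plant, Bus2}: Plant→Bus3 (8), Bus2→Sub2 (10).
Cut capacity = 8 + 10 = 18.

18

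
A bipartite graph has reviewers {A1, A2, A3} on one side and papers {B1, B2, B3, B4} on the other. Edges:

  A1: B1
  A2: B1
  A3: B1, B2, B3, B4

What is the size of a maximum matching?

2

Unit-capacity flow: source→left, listed edges, right→sink; max matching = max flow.
Augmenting path A1→B1 (+1); matched 1.
Augmenting path A3→B2 (+1); matched 2.
No augmenting path remains; maximum matching = 2.
König certificate: {A3, B1} is a vertex cover of size 2 (every listed pair touches it), so no matching can be larger.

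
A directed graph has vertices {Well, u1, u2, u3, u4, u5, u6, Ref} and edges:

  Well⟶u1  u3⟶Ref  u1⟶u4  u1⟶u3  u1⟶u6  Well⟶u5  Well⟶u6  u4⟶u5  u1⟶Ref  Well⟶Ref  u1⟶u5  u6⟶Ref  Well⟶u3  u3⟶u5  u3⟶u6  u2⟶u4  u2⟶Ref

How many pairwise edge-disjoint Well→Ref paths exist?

Assign every edge capacity 1; by Menger, the answer equals the max flow.
Path Well→Ref (+1); total 1.
Path Well→u1→Ref (+1); total 2.
Path Well→u3→Ref (+1); total 3.
Path Well→u6→Ref (+1); total 4.
No residual Well→Ref path; max flow = 4.
Certifying cut of size 4: {Well→Ref, Well→u1, Well→u3, Well→u6}.

4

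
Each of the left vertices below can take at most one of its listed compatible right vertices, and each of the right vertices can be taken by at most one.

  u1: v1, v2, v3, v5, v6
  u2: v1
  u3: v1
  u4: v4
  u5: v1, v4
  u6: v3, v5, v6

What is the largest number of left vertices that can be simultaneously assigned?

Unit-capacity flow: source→left, listed edges, right→sink; max matching = max flow.
Augmenting path u1→v1 (+1); matched 1.
Augmenting path u4→v4 (+1); matched 2.
Augmenting path u6→v3 (+1); matched 3.
Augmenting path u2→v1→u1→v2 (+1); matched 4.
No augmenting path remains; maximum matching = 4.
König certificate: {u1, u6, v1, v4} is a vertex cover of size 4 (every listed pair touches it), so no matching can be larger.

4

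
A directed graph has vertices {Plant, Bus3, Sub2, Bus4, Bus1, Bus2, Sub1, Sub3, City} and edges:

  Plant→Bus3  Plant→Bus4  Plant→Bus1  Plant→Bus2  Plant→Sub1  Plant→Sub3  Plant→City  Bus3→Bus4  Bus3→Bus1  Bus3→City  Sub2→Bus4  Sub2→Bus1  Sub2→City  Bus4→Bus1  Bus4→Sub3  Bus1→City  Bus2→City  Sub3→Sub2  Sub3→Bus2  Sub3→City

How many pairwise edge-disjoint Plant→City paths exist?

Assign every edge capacity 1; by Menger, the answer equals the max flow.
Path Plant→City (+1); total 1.
Path Plant→Bus3→City (+1); total 2.
Path Plant→Bus1→City (+1); total 3.
Path Plant→Bus2→City (+1); total 4.
Path Plant→Sub3→City (+1); total 5.
Path Plant→Bus4→Sub3→Sub2→City (+1); total 6.
No residual Plant→City path; max flow = 6.
Certifying cut of size 6: {Plant→Bus1, Plant→Bus2, Plant→Bus3, Plant→Bus4, Plant→City, Plant→Sub3}.

6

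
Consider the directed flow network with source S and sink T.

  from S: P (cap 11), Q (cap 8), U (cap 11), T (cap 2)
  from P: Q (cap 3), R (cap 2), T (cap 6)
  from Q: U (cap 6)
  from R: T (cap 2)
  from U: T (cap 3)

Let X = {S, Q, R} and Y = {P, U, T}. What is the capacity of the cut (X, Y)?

Edges leaving {S, Q, R}: S→P (11), S→U (11), S→T (2), Q→U (6), R→T (2).
Cut capacity = 11 + 11 + 2 + 6 + 2 = 32.

32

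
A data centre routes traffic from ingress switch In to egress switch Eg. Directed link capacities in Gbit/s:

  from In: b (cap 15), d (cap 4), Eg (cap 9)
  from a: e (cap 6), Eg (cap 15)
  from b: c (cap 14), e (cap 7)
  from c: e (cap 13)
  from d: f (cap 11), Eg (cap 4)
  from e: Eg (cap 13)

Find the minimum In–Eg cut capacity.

Augment In→Eg: bottleneck 9, flow now 9.
Augment In→d→Eg: bottleneck 4, flow now 13.
Augment In→b→e→Eg: bottleneck 7, flow now 20.
Augment In→b→c→e→Eg: bottleneck 6, flow now 26.
No augmenting path remains; maximum flow = 26.
By max-flow min-cut, the minimum cut capacity equals the max flow.
In the residual graph, reachable from In: {In, b, c, e}.
Min-cut edges: In→d (4), In→Eg (9), e→Eg (13); capacity 4 + 9 + 13 = 26.

26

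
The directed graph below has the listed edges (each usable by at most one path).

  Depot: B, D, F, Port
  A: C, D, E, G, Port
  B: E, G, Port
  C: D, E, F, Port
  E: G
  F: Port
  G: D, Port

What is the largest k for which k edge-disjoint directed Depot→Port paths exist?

Assign every edge capacity 1; by Menger, the answer equals the max flow.
Path Depot→Port (+1); total 1.
Path Depot→B→Port (+1); total 2.
Path Depot→F→Port (+1); total 3.
No residual Depot→Port path; max flow = 3.
Certifying cut of size 3: {Depot→B, Depot→F, Depot→Port}.

3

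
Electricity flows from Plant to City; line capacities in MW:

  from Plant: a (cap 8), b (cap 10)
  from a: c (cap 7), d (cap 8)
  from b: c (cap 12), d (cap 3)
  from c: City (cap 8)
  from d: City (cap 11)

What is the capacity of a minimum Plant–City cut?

18

Augment Plant→a→c→City: bottleneck 7, flow now 7.
Augment Plant→a→d→City: bottleneck 1, flow now 8.
Augment Plant→b→c→City: bottleneck 1, flow now 9.
Augment Plant→b→d→City: bottleneck 3, flow now 12.
Augment Plant→b→c→a→d→City: bottleneck 6, flow now 18. (uses reverse residual edge)
No augmenting path remains; maximum flow = 18.
By max-flow min-cut, the minimum cut capacity equals the max flow.
In the residual graph, reachable from Plant: {Plant}.
Min-cut edges: Plant→a (8), Plant→b (10); capacity 8 + 10 = 18.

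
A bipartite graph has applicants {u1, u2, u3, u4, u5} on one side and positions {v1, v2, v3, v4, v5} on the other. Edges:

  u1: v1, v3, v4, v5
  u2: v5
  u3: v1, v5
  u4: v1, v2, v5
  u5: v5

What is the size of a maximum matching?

4

Unit-capacity flow: source→left, listed edges, right→sink; max matching = max flow.
Augmenting path u1→v1 (+1); matched 1.
Augmenting path u2→v5 (+1); matched 2.
Augmenting path u4→v2 (+1); matched 3.
Augmenting path u3→v1→u1→v3 (+1); matched 4.
No augmenting path remains; maximum matching = 4.
König certificate: {u1, u3, u4, v5} is a vertex cover of size 4 (every listed pair touches it), so no matching can be larger.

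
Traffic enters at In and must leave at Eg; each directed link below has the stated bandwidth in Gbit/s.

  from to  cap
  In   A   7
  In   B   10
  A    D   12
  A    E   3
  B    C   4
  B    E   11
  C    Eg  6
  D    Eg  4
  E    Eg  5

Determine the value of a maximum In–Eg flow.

13

Augment In→A→D→Eg: bottleneck 4, flow now 4.
Augment In→A→E→Eg: bottleneck 3, flow now 7.
Augment In→B→C→Eg: bottleneck 4, flow now 11.
Augment In→B→E→Eg: bottleneck 2, flow now 13.
No augmenting path remains; maximum flow = 13.
In the residual graph, reachable from In: {In, A, B, D, E}.
Min-cut edges: B→C (4), D→Eg (4), E→Eg (5); capacity 4 + 4 + 5 = 13.
This cut is saturated, so no flow can exceed 13.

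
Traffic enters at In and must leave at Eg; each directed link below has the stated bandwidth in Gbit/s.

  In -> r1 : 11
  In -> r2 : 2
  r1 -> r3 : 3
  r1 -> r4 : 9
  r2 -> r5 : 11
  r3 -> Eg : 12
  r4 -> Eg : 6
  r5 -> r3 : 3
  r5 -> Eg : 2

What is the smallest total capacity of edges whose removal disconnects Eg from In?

Augment In→r1→r3→Eg: bottleneck 3, flow now 3.
Augment In→r1→r4→Eg: bottleneck 6, flow now 9.
Augment In→r2→r5→Eg: bottleneck 2, flow now 11.
No augmenting path remains; maximum flow = 11.
By max-flow min-cut, the minimum cut capacity equals the max flow.
In the residual graph, reachable from In: {In, r1, r4}.
Min-cut edges: In→r2 (2), r1→r3 (3), r4→Eg (6); capacity 2 + 3 + 6 = 11.

11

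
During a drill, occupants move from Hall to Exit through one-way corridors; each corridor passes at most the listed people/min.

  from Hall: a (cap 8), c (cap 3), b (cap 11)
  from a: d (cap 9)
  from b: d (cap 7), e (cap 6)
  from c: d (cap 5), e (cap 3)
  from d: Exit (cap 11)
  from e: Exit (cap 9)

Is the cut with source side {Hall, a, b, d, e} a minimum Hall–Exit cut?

No — its capacity is 23, but the minimum cut has capacity 20.

Given cut capacity: 3 + 11 + 9 = 23.
Augment Hall→a→d→Exit: bottleneck 8, flow now 8.
Augment Hall→b→d→Exit: bottleneck 3, flow now 11.
Augment Hall→b→e→Exit: bottleneck 6, flow now 17.
Augment Hall→c→e→Exit: bottleneck 3, flow now 20.
No augmenting path remains; maximum flow = 20.
In the residual graph, reachable from Hall: {Hall, a, b, d}.
Min-cut edges: Hall→c (3), b→e (6), d→Exit (11); capacity 3 + 6 + 11 = 20.
Cut capacity 23 exceeds the max flow 20, so it is not minimum.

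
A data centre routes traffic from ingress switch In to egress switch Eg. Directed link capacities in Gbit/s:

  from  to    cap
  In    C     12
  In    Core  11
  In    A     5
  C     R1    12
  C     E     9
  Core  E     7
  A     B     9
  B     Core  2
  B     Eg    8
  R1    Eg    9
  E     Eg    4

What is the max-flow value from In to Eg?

Augment In→C→R1→Eg: bottleneck 9, flow now 9.
Augment In→C→E→Eg: bottleneck 3, flow now 12.
Augment In→Core→E→Eg: bottleneck 1, flow now 13.
Augment In→A→B→Eg: bottleneck 5, flow now 18.
No augmenting path remains; maximum flow = 18.
In the residual graph, reachable from In: {In, C, Core, R1, E}.
Min-cut edges: In→A (5), R1→Eg (9), E→Eg (4); capacity 5 + 9 + 4 = 18.
This cut is saturated, so no flow can exceed 18.

18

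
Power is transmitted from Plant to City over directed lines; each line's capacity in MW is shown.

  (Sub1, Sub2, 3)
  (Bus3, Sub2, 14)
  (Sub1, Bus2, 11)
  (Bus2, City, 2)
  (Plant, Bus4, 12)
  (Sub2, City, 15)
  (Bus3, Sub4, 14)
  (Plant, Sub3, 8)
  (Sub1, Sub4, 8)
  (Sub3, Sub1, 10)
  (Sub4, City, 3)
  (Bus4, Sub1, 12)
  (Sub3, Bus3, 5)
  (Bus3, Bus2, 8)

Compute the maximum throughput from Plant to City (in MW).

Augment Plant→Sub3→Sub1→Bus2→City: bottleneck 2, flow now 2.
Augment Plant→Sub3→Sub1→Sub4→City: bottleneck 3, flow now 5.
Augment Plant→Sub3→Sub1→Sub2→City: bottleneck 3, flow now 8.
Augment Plant→Bus4→Sub1→Sub3→Bus3→Sub2→City: bottleneck 5, flow now 13. (uses reverse residual edge)
No augmenting path remains; maximum flow = 13.
In the residual graph, reachable from Plant: {Plant, Sub3, Bus4, Sub1, Bus2, Sub4}.
Min-cut edges: Sub3→Bus3 (5), Sub1→Sub2 (3), Bus2→City (2), Sub4→City (3); capacity 5 + 3 + 2 + 3 = 13.
This cut is saturated, so no flow can exceed 13.

13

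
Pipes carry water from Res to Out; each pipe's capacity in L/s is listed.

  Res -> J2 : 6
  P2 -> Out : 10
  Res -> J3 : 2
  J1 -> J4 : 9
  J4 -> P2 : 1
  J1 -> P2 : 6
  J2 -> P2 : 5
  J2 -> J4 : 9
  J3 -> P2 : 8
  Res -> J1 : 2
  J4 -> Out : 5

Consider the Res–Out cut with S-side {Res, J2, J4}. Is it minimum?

Given cut capacity: 2 + 2 + 5 + 1 + 5 = 15.
Augment Res→J2→J4→Out: bottleneck 5, flow now 5.
Augment Res→J2→P2→Out: bottleneck 1, flow now 6.
Augment Res→J1→P2→Out: bottleneck 2, flow now 8.
Augment Res→J3→P2→Out: bottleneck 2, flow now 10.
No augmenting path remains; maximum flow = 10.
In the residual graph, reachable from Res: {Res}.
Min-cut edges: Res→J2 (6), Res→J1 (2), Res→J3 (2); capacity 6 + 2 + 2 = 10.
Cut capacity 15 exceeds the max flow 10, so it is not minimum.

No — its capacity is 15, but the minimum cut has capacity 10.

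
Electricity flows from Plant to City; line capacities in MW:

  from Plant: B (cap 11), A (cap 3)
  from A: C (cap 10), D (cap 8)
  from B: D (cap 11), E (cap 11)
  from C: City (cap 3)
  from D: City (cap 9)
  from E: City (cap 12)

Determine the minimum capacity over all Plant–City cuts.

14

Augment Plant→A→C→City: bottleneck 3, flow now 3.
Augment Plant→B→D→City: bottleneck 9, flow now 12.
Augment Plant→B→E→City: bottleneck 2, flow now 14.
No augmenting path remains; maximum flow = 14.
By max-flow min-cut, the minimum cut capacity equals the max flow.
In the residual graph, reachable from Plant: {Plant}.
Min-cut edges: Plant→A (3), Plant→B (11); capacity 3 + 11 = 14.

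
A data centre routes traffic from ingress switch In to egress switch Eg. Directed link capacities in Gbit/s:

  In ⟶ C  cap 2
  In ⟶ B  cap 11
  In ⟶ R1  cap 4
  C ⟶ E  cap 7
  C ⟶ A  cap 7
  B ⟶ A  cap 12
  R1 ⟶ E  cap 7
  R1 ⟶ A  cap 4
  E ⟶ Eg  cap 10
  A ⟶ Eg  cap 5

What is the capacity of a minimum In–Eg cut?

11

Augment In→C→E→Eg: bottleneck 2, flow now 2.
Augment In→B→A→Eg: bottleneck 5, flow now 7.
Augment In→R1→E→Eg: bottleneck 4, flow now 11.
No augmenting path remains; maximum flow = 11.
By max-flow min-cut, the minimum cut capacity equals the max flow.
In the residual graph, reachable from In: {In, B, A}.
Min-cut edges: In→C (2), In→R1 (4), A→Eg (5); capacity 2 + 4 + 5 = 11.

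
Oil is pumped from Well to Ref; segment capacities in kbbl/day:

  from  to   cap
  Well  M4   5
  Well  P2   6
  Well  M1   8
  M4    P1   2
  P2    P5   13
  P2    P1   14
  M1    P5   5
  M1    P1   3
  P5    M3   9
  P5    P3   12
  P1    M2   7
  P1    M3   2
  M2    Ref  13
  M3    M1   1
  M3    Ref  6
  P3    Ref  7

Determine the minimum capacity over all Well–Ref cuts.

16

Augment Well→M4→P1→M2→Ref: bottleneck 2, flow now 2.
Augment Well→P2→P5→M3→Ref: bottleneck 6, flow now 8.
Augment Well→M1→P5→P3→Ref: bottleneck 5, flow now 13.
Augment Well→M1→P1→M2→Ref: bottleneck 3, flow now 16.
No augmenting path remains; maximum flow = 16.
By max-flow min-cut, the minimum cut capacity equals the max flow.
In the residual graph, reachable from Well: {Well, M4}.
Min-cut edges: Well→P2 (6), Well→M1 (8), M4→P1 (2); capacity 6 + 8 + 2 = 16.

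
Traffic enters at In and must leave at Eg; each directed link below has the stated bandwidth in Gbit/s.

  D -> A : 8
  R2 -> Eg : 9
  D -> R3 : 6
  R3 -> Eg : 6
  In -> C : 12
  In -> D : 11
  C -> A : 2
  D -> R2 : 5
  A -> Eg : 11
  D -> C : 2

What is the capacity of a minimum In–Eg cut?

Augment In→D→A→Eg: bottleneck 8, flow now 8.
Augment In→D→R3→Eg: bottleneck 3, flow now 11.
Augment In→C→A→Eg: bottleneck 2, flow now 13.
No augmenting path remains; maximum flow = 13.
By max-flow min-cut, the minimum cut capacity equals the max flow.
In the residual graph, reachable from In: {In, C}.
Min-cut edges: In→D (11), C→A (2); capacity 11 + 2 = 13.

13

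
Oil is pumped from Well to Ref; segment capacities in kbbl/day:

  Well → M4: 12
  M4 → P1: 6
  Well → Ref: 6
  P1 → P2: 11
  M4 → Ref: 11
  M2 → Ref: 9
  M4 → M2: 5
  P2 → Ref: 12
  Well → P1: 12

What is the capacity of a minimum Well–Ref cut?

Augment Well→Ref: bottleneck 6, flow now 6.
Augment Well→M4→Ref: bottleneck 11, flow now 17.
Augment Well→M4→M2→Ref: bottleneck 1, flow now 18.
Augment Well→P1→P2→Ref: bottleneck 11, flow now 29.
No augmenting path remains; maximum flow = 29.
By max-flow min-cut, the minimum cut capacity equals the max flow.
In the residual graph, reachable from Well: {Well, P1}.
Min-cut edges: Well→M4 (12), Well→Ref (6), P1→P2 (11); capacity 12 + 6 + 11 = 29.

29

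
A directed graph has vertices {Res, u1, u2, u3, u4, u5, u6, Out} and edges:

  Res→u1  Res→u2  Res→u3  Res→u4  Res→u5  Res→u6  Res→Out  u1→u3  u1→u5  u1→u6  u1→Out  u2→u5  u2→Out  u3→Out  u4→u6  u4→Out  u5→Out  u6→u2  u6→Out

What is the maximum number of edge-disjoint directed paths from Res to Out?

7

Assign every edge capacity 1; by Menger, the answer equals the max flow.
Path Res→Out (+1); total 1.
Path Res→u1→Out (+1); total 2.
Path Res→u2→Out (+1); total 3.
Path Res→u3→Out (+1); total 4.
Path Res→u4→Out (+1); total 5.
Path Res→u5→Out (+1); total 6.
Path Res→u6→Out (+1); total 7.
No residual Res→Out path; max flow = 7.
Certifying cut of size 7: {Res→Out, Res→u1, Res→u2, Res→u3, Res→u4, Res→u5, Res→u6}.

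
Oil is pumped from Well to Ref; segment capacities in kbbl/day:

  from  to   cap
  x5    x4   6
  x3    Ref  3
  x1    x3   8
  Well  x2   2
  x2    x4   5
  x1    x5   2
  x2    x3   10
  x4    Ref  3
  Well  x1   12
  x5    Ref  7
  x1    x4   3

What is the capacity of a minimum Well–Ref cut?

Augment Well→x1→x3→Ref: bottleneck 3, flow now 3.
Augment Well→x1→x4→Ref: bottleneck 3, flow now 6.
Augment Well→x1→x5→Ref: bottleneck 2, flow now 8.
No augmenting path remains; maximum flow = 8.
By max-flow min-cut, the minimum cut capacity equals the max flow.
In the residual graph, reachable from Well: {Well, x1, x2, x3, x4}.
Min-cut edges: x1→x5 (2), x3→Ref (3), x4→Ref (3); capacity 2 + 3 + 3 = 8.

8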